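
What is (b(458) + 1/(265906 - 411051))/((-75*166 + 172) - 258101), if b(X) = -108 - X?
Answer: 82152071/39244159955 ≈ 0.0020934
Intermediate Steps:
(b(458) + 1/(265906 - 411051))/((-75*166 + 172) - 258101) = ((-108 - 1*458) + 1/(265906 - 411051))/((-75*166 + 172) - 258101) = ((-108 - 458) + 1/(-145145))/((-12450 + 172) - 258101) = (-566 - 1/145145)/(-12278 - 258101) = -82152071/145145/(-270379) = -82152071/145145*(-1/270379) = 82152071/39244159955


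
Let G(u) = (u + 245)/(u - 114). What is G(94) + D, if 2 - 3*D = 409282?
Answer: -8186617/60 ≈ -1.3644e+5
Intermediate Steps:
G(u) = (245 + u)/(-114 + u)
D = -409280/3 (D = ⅔ - ⅓*409282 = ⅔ - 409282/3 = -409280/3 ≈ -1.3643e+5)
G(94) + D = (245 + 94)/(-114 + 94) - 409280/3 = 339/(-20) - 409280/3 = -1/20*339 - 409280/3 = -339/20 - 409280/3 = -8186617/60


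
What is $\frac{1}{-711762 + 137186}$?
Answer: $- \frac{1}{574576} \approx -1.7404 \cdot 10^{-6}$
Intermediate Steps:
$\frac{1}{-711762 + 137186} = \frac{1}{-574576} = - \frac{1}{574576}$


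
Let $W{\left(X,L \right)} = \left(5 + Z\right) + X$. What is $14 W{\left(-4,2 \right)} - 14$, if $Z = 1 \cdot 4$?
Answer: $56$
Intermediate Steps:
$Z = 4$
$W{\left(X,L \right)} = 9 + X$ ($W{\left(X,L \right)} = \left(5 + 4\right) + X = 9 + X$)
$14 W{\left(-4,2 \right)} - 14 = 14 \left(9 - 4\right) - 14 = 14 \cdot 5 - 14 = 70 - 14 = 56$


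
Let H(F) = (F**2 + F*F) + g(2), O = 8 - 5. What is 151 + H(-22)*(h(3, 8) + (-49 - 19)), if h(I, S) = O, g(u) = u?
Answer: -62899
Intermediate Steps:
O = 3
h(I, S) = 3
H(F) = 2 + 2*F**2 (H(F) = (F**2 + F*F) + 2 = (F**2 + F**2) + 2 = 2*F**2 + 2 = 2 + 2*F**2)
151 + H(-22)*(h(3, 8) + (-49 - 19)) = 151 + (2 + 2*(-22)**2)*(3 + (-49 - 19)) = 151 + (2 + 2*484)*(3 - 68) = 151 + (2 + 968)*(-65) = 151 + 970*(-65) = 151 - 63050 = -62899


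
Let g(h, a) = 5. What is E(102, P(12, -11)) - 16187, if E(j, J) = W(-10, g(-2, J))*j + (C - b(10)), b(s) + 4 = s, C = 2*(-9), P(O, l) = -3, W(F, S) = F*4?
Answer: -20291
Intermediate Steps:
W(F, S) = 4*F
C = -18
b(s) = -4 + s
E(j, J) = -24 - 40*j (E(j, J) = (4*(-10))*j + (-18 - (-4 + 10)) = -40*j + (-18 - 1*6) = -40*j + (-18 - 6) = -40*j - 24 = -24 - 40*j)
E(102, P(12, -11)) - 16187 = (-24 - 40*102) - 16187 = (-24 - 4080) - 16187 = -4104 - 16187 = -20291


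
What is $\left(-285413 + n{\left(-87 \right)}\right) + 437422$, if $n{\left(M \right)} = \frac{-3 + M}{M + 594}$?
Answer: $\frac{25689491}{169} \approx 1.5201 \cdot 10^{5}$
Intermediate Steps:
$n{\left(M \right)} = \frac{-3 + M}{594 + M}$
$\left(-285413 + n{\left(-87 \right)}\right) + 437422 = \left(-285413 + \frac{-3 - 87}{594 - 87}\right) + 437422 = \left(-285413 + \frac{1}{507} \left(-90\right)\right) + 437422 = \left(-285413 - \frac{30}{169}\right) + 437422 = - \frac{48234827}{169} + 437422 = \frac{25689491}{169}$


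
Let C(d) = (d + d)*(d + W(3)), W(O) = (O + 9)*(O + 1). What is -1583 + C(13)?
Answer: 3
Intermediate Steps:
W(O) = (1 + O)*(9 + O) (W(O) = (9 + O)*(1 + O) = (1 + O)*(9 + O))
C(d) = 2*d*(48 + d) (C(d) = (d + d)*(d + (9 + 3² + 10*3)) = (2*d)*(d + (9 + 9 + 30)) = (2*d)*(d + 48) = (2*d)*(48 + d) = 2*d*(48 + d))
-1583 + C(13) = -1583 + 2*13*(48 + 13) = -1583 + 2*13*61 = -1583 + 1586 = 3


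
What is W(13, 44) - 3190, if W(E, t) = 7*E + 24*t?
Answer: -2043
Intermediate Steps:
W(13, 44) - 3190 = (7*13 + 24*44) - 3190 = (91 + 1056) - 3190 = 1147 - 3190 = -2043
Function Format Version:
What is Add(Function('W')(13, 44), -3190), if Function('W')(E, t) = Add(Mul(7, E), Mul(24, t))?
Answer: -2043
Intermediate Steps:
Add(Function('W')(13, 44), -3190) = Add(Add(Mul(7, 13), Mul(24, 44)), -3190) = Add(Add(91, 1056), -3190) = Add(1147, -3190) = -2043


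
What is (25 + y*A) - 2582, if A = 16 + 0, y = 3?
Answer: -2509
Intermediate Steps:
A = 16
(25 + y*A) - 2582 = (25 + 3*16) - 2582 = (25 + 48) - 2582 = 73 - 2582 = -2509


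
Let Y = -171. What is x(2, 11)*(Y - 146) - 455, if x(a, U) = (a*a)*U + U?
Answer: -17890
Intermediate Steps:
x(a, U) = U + U*a**2 (x(a, U) = a**2*U + U = U*a**2 + U = U + U*a**2)
x(2, 11)*(Y - 146) - 455 = (11*(1 + 2**2))*(-171 - 146) - 455 = (11*(1 + 4))*(-317) - 455 = (11*5)*(-317) - 455 = 55*(-317) - 455 = -17435 - 455 = -17890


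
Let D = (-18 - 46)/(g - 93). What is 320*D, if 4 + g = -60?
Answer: 20480/157 ≈ 130.45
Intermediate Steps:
g = -64 (g = -4 - 60 = -64)
D = 64/157 (D = (-18 - 46)/(-64 - 93) = -64/(-157) = -64*(-1/157) = 64/157 ≈ 0.40764)
320*D = 320*(64/157) = 20480/157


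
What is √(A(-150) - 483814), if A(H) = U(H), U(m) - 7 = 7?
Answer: 10*I*√4838 ≈ 695.56*I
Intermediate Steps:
U(m) = 14 (U(m) = 7 + 7 = 14)
A(H) = 14
√(A(-150) - 483814) = √(14 - 483814) = √(-483800) = 10*I*√4838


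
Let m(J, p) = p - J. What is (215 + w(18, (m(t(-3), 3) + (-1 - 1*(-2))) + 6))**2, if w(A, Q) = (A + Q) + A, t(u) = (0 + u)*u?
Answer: 63504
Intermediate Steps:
t(u) = u**2 (t(u) = u*u = u**2)
w(A, Q) = Q + 2*A
(215 + w(18, (m(t(-3), 3) + (-1 - 1*(-2))) + 6))**2 = (215 + ((((3 - 1*(-3)**2) + (-1 - 1*(-2))) + 6) + 2*18))**2 = (215 + ((((3 - 1*9) + (-1 + 2)) + 6) + 36))**2 = (215 + ((((3 - 9) + 1) + 6) + 36))**2 = (215 + (((-6 + 1) + 6) + 36))**2 = (215 + ((-5 + 6) + 36))**2 = (215 + (1 + 36))**2 = (215 + 37)**2 = 252**2 = 63504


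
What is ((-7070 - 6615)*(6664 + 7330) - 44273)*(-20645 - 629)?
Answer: 4075080715662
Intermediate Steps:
((-7070 - 6615)*(6664 + 7330) - 44273)*(-20645 - 629) = (-13685*13994 - 44273)*(-21274) = (-191507890 - 44273)*(-21274) = -191552163*(-21274) = 4075080715662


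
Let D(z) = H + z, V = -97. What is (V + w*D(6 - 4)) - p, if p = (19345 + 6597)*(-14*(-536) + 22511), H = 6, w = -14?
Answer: -778649339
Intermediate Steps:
D(z) = 6 + z
p = 778649130 (p = 25942*(7504 + 22511) = 25942*30015 = 778649130)
(V + w*D(6 - 4)) - p = (-97 - 14*(6 + (6 - 4))) - 1*778649130 = (-97 - 14*(6 + 2)) - 778649130 = (-97 - 14*8) - 778649130 = (-97 - 112) - 778649130 = -209 - 778649130 = -778649339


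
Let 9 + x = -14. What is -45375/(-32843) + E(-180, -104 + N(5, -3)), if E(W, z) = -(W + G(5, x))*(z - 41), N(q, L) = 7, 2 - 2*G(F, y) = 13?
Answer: -840702582/32843 ≈ -25598.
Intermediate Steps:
x = -23 (x = -9 - 14 = -23)
G(F, y) = -11/2 (G(F, y) = 1 - 1/2*13 = 1 - 13/2 = -11/2)
E(W, z) = -(-41 + z)*(-11/2 + W) (E(W, z) = -(W - 11/2)*(z - 41) = -(-11/2 + W)*(-41 + z) = -(-41 + z)*(-11/2 + W))
-45375/(-32843) + E(-180, -104 + N(5, -3)) = -45375/(-32843) + (-451/2 + 41*(-180) + 11*(-104 + 7)/2 - 1*(-180)*(-104 + 7)) = -45375*(-1/32843) + (-451/2 - 7380 + (11/2)*(-97) - 1*(-180)*(-97)) = 45375/32843 + (-451/2 - 7380 - 1067/2 - 17460) = 45375/32843 - 25599 = -840702582/32843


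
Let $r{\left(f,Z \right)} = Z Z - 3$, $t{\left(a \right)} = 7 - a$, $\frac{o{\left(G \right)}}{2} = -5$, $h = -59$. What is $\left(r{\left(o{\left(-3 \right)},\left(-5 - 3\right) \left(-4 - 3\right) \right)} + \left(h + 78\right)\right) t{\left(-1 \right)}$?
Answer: $25216$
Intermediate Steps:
$o{\left(G \right)} = -10$ ($o{\left(G \right)} = 2 \left(-5\right) = -10$)
$r{\left(f,Z \right)} = -3 + Z^{2}$ ($r{\left(f,Z \right)} = Z^{2} - 3 = -3 + Z^{2}$)
$\left(r{\left(o{\left(-3 \right)},\left(-5 - 3\right) \left(-4 - 3\right) \right)} + \left(h + 78\right)\right) t{\left(-1 \right)} = \left(\left(-3 + \left(\left(-5 - 3\right) \left(-4 - 3\right)\right)^{2}\right) + \left(-59 + 78\right)\right) \left(7 - -1\right) = \left(\left(-3 + \left(\left(-8\right) \left(-7\right)\right)^{2}\right) + 19\right) \left(7 + 1\right) = \left(\left(-3 + 56^{2}\right) + 19\right) 8 = \left(\left(-3 + 3136\right) + 19\right) 8 = \left(3133 + 19\right) 8 = 3152 \cdot 8 = 25216$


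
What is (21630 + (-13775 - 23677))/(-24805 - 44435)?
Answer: 2637/11540 ≈ 0.22851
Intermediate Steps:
(21630 + (-13775 - 23677))/(-24805 - 44435) = (21630 - 37452)/(-69240) = -15822*(-1/69240) = 2637/11540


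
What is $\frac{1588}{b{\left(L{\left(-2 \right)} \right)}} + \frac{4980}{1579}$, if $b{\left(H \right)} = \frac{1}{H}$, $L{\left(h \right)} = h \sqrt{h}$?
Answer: $\frac{4980}{1579} - 3176 i \sqrt{2} \approx 3.1539 - 4491.5 i$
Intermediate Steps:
$L{\left(h \right)} = h^{\frac{3}{2}}$
$\frac{1588}{b{\left(L{\left(-2 \right)} \right)}} + \frac{4980}{1579} = \frac{1588}{\frac{1}{\left(-2\right)^{\frac{3}{2}}}} + \frac{4980}{1579} = \frac{1588}{\frac{1}{\left(-2\right) i \sqrt{2}}} + 4980 \cdot \frac{1}{1579} = \frac{1588}{\frac{1}{4} i \sqrt{2}} + \frac{4980}{1579} = 1588 \left(- 2 i \sqrt{2}\right) + \frac{4980}{1579} = - 3176 i \sqrt{2} + \frac{4980}{1579} = \frac{4980}{1579} - 3176 i \sqrt{2}$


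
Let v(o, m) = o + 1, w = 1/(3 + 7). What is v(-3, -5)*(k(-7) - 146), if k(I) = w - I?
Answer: 1389/5 ≈ 277.80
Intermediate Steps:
w = ⅒ (w = 1/10 = ⅒ ≈ 0.10000)
v(o, m) = 1 + o
k(I) = ⅒ - I
v(-3, -5)*(k(-7) - 146) = (1 - 3)*((⅒ - 1*(-7)) - 146) = -2*((⅒ + 7) - 146) = -2*(71/10 - 146) = -2*(-1389/10) = 1389/5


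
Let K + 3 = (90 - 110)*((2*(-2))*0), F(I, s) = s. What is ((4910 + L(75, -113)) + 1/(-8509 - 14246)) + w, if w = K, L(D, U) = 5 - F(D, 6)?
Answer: 111636029/22755 ≈ 4906.0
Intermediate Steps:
L(D, U) = -1 (L(D, U) = 5 - 1*6 = 5 - 6 = -1)
K = -3 (K = -3 + (90 - 110)*((2*(-2))*0) = -3 - (-80)*0 = -3 - 20*0 = -3 + 0 = -3)
w = -3
((4910 + L(75, -113)) + 1/(-8509 - 14246)) + w = ((4910 - 1) + 1/(-8509 - 14246)) - 3 = (4909 + 1/(-22755)) - 3 = (4909 - 1/22755) - 3 = 111704294/22755 - 3 = 111636029/22755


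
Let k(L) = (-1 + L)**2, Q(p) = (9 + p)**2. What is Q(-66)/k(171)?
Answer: 3249/28900 ≈ 0.11242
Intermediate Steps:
Q(-66)/k(171) = (9 - 66)**2/((-1 + 171)**2) = (-57)**2/(170**2) = 3249/28900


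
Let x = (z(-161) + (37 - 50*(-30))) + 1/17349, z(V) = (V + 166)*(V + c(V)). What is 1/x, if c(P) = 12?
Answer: 17349/13740409 ≈ 0.0012626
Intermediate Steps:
z(V) = (12 + V)*(166 + V) (z(V) = (V + 166)*(V + 12) = (166 + V)*(12 + V) = (12 + V)*(166 + V))
x = 13740409/17349 (x = ((1992 + (-161)² + 178*(-161)) + (37 - 50*(-30))) + 1/17349 = ((1992 + 25921 - 28658) + (37 + 1500)) + 1/17349 = (-745 + 1537) + 1/17349 = 792 + 1/17349 = 13740409/17349 ≈ 792.00)
1/x = 1/(13740409/17349) = 17349/13740409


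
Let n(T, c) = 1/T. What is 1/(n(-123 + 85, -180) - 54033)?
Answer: -38/2053255 ≈ -1.8507e-5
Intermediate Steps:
1/(n(-123 + 85, -180) - 54033) = 1/(1/(-123 + 85) - 54033) = 1/(1/(-38) - 54033) = 1/(-1/38 - 54033) = 1/(-2053255/38) = -38/2053255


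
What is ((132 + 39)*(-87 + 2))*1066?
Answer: -15494310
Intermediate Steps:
((132 + 39)*(-87 + 2))*1066 = (171*(-85))*1066 = -14535*1066 = -15494310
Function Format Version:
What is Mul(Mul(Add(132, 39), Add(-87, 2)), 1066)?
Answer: -15494310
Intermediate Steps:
Mul(Mul(Add(132, 39), Add(-87, 2)), 1066) = Mul(Mul(171, -85), 1066) = Mul(-14535, 1066) = -15494310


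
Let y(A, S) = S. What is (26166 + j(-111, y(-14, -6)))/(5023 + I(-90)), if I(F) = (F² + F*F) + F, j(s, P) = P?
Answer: 26160/21133 ≈ 1.2379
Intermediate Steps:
I(F) = F + 2*F² (I(F) = (F² + F²) + F = 2*F² + F = F + 2*F²)
(26166 + j(-111, y(-14, -6)))/(5023 + I(-90)) = (26166 - 6)/(5023 - 90*(1 + 2*(-90))) = 26160/(5023 - 90*(1 - 180)) = 26160/(5023 - 90*(-179)) = 26160/(5023 + 16110) = 26160/21133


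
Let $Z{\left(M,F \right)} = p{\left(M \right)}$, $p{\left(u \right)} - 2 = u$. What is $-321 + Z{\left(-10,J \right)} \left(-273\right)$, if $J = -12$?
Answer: $1863$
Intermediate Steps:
$p{\left(u \right)} = 2 + u$
$Z{\left(M,F \right)} = 2 + M$
$-321 + Z{\left(-10,J \right)} \left(-273\right) = -321 + \left(2 - 10\right) \left(-273\right) = -321 - -2184 = -321 + 2184 = 1863$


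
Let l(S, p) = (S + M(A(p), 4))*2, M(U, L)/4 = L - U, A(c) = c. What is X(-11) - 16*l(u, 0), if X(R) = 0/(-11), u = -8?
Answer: -256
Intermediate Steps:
M(U, L) = -4*U + 4*L (M(U, L) = 4*(L - U) = -4*U + 4*L)
l(S, p) = 32 - 8*p + 2*S (l(S, p) = (S + (-4*p + 4*4))*2 = (S + (-4*p + 16))*2 = (S + (16 - 4*p))*2 = (16 + S - 4*p)*2 = 32 - 8*p + 2*S)
X(R) = 0 (X(R) = 0*(-1/11) = 0)
X(-11) - 16*l(u, 0) = 0 - 16*(32 - 8*0 + 2*(-8)) = 0 - 16*(32 + 0 - 16) = 0 - 16*16 = 0 - 256 = -256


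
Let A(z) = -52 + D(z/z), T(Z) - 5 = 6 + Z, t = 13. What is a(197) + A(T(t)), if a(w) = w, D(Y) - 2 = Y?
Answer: 148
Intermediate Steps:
D(Y) = 2 + Y
T(Z) = 11 + Z (T(Z) = 5 + (6 + Z) = 11 + Z)
A(z) = -49 (A(z) = -52 + (2 + z/z) = -52 + (2 + 1) = -52 + 3 = -49)
a(197) + A(T(t)) = 197 - 49 = 148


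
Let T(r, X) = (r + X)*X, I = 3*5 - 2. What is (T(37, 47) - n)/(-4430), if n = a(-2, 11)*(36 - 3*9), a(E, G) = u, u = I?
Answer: -3831/4430 ≈ -0.86479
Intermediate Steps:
I = 13 (I = 15 - 2 = 13)
T(r, X) = X*(X + r) (T(r, X) = (X + r)*X = X*(X + r))
u = 13
a(E, G) = 13
n = 117 (n = 13*(36 - 3*9) = 13*(36 - 27) = 13*9 = 117)
(T(37, 47) - n)/(-4430) = (47*(47 + 37) - 1*117)/(-4430) = (47*84 - 117)*(-1/4430) = (3948 - 117)*(-1/4430) = 3831*(-1/4430) = -3831/4430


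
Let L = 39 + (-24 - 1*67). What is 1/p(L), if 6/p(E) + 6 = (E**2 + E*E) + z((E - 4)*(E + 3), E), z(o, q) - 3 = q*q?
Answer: 2703/2 ≈ 1351.5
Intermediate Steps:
z(o, q) = 3 + q**2 (z(o, q) = 3 + q*q = 3 + q**2)
L = -52 (L = 39 + (-24 - 67) = 39 - 91 = -52)
p(E) = 6/(-3 + 3*E**2) (p(E) = 6/(-6 + ((E**2 + E*E) + (3 + E**2))) = 6/(-6 + ((E**2 + E**2) + (3 + E**2))) = 6/(-6 + (2*E**2 + (3 + E**2))) = 6/(-6 + (3 + 3*E**2)) = 6/(-3 + 3*E**2))
1/p(L) = 1/(2/(-1 + (-52)**2)) = 1/(2/(-1 + 2704)) = 1/(2/2703) = 2703/2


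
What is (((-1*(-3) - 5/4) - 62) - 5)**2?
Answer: 68121/16 ≈ 4257.6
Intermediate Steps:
(((-1*(-3) - 5/4) - 62) - 5)**2 = (((3 - 5*1/4) - 62) - 5)**2 = (((3 - 5/4) - 62) - 5)**2 = ((7/4 - 62) - 5)**2 = (-241/4 - 5)**2 = (-261/4)**2 = 68121/16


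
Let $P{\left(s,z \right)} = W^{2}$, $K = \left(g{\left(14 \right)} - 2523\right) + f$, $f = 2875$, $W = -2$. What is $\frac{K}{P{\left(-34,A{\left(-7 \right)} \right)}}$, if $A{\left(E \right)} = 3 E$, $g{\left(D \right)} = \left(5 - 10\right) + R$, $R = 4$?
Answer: $\frac{351}{4} \approx 87.75$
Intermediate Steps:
$g{\left(D \right)} = -1$ ($g{\left(D \right)} = \left(5 - 10\right) + 4 = -5 + 4 = -1$)
$K = 351$ ($K = \left(-1 - 2523\right) + 2875 = -2524 + 2875 = 351$)
$P{\left(s,z \right)} = 4$ ($P{\left(s,z \right)} = \left(-2\right)^{2} = 4$)
$\frac{K}{P{\left(-34,A{\left(-7 \right)} \right)}} = \frac{351}{4}$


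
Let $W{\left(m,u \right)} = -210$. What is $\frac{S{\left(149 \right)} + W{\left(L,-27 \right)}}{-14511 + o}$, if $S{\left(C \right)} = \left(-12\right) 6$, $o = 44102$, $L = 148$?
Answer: $- \frac{282}{29591} \approx -0.0095299$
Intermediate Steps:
$S{\left(C \right)} = -72$
$\frac{S{\left(149 \right)} + W{\left(L,-27 \right)}}{-14511 + o} = \frac{-72 - 210}{-14511 + 44102} = - \frac{282}{29591}$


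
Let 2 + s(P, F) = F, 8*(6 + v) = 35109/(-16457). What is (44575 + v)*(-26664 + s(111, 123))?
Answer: -155747453477165/131656 ≈ -1.1830e+9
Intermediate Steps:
v = -825045/131656 (v = -6 + (35109/(-16457))/8 = -6 + (35109*(-1/16457))/8 = -6 + (1/8)*(-35109/16457) = -6 - 35109/131656 = -825045/131656 ≈ -6.2667)
s(P, F) = -2 + F
(44575 + v)*(-26664 + s(111, 123)) = (44575 - 825045/131656)*(-26664 + (-2 + 123)) = 5867741155*(-26664 + 121)/131656 = (5867741155/131656)*(-26543) = -155747453477165/131656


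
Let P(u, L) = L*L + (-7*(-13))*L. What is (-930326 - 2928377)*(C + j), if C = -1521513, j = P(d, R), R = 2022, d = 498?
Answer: -10615187768019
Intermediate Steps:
P(u, L) = L² + 91*L
j = 4272486 (j = 2022*(91 + 2022) = 2022*2113 = 4272486)
(-930326 - 2928377)*(C + j) = (-930326 - 2928377)*(-1521513 + 4272486) = -3858703*2750973 = -10615187768019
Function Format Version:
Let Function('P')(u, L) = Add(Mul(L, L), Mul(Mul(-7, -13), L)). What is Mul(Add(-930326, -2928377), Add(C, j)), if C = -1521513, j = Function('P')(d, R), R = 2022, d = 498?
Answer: -10615187768019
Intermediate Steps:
Function('P')(u, L) = Add(Pow(L, 2), Mul(91, L))
j = 4272486 (j = Mul(2022, Add(91, 2022)) = Mul(2022, 2113) = 4272486)
Mul(Add(-930326, -2928377), Add(C, j)) = Mul(Add(-930326, -2928377), Add(-1521513, 4272486)) = Mul(-3858703, 2750973) = -10615187768019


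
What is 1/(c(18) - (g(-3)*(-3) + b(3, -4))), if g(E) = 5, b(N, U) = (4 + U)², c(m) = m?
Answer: 1/33 ≈ 0.030303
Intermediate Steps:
1/(c(18) - (g(-3)*(-3) + b(3, -4))) = 1/(18 - (5*(-3) + (4 - 4)²)) = 1/(18 - (-15 + 0²)) = 1/(18 - (-15 + 0)) = 1/(18 - 1*(-15)) = 1/(18 + 15) = 1/33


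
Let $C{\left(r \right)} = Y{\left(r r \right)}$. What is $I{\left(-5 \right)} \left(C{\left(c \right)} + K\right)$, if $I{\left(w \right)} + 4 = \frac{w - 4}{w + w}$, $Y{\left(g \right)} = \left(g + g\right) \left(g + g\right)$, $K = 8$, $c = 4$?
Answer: $- \frac{15996}{5} \approx -3199.2$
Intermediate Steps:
$Y{\left(g \right)} = 4 g^{2}$ ($Y{\left(g \right)} = 2 g 2 g = 4 g^{2}$)
$I{\left(w \right)} = -4 + \frac{-4 + w}{2 w}$ ($I{\left(w \right)} = -4 + \frac{w - 4}{w + w} = -4 + \frac{-4 + w}{2 w}$)
$C{\left(r \right)} = 4 r^{4}$ ($C{\left(r \right)} = 4 \left(r r\right)^{2} = 4 \left(r^{2}\right)^{2} = 4 r^{4}$)
$I{\left(-5 \right)} \left(C{\left(c \right)} + K\right) = \left(- \frac{7}{2} - \frac{2}{-5}\right) \left(4 \cdot 4^{4} + 8\right) = \left(- \frac{7}{2} - - \frac{2}{5}\right) \left(4 \cdot 256 + 8\right) = \left(- \frac{7}{2} + \frac{2}{5}\right) \left(1024 + 8\right) = \left(- \frac{31}{10}\right) 1032 = - \frac{15996}{5}$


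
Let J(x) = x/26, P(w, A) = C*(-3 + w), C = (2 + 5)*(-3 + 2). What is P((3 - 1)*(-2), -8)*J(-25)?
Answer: -1225/26 ≈ -47.115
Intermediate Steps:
C = -7 (C = 7*(-1) = -7)
P(w, A) = 21 - 7*w (P(w, A) = -7*(-3 + w) = 21 - 7*w)
J(x) = x/26 (J(x) = x*(1/26) = x/26)
P((3 - 1)*(-2), -8)*J(-25) = (21 - 7*(3 - 1)*(-2))*((1/26)*(-25)) = (21 - 14*(-2))*(-25/26) = (21 - 7*(-4))*(-25/26) = (21 + 28)*(-25/26) = 49*(-25/26) = -1225/26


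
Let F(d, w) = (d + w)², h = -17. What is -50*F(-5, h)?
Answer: -24200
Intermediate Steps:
-50*F(-5, h) = -50*(-5 - 17)² = -50*(-22)² = -50*484 = -24200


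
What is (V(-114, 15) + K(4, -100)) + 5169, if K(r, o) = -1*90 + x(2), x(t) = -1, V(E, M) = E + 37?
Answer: 5001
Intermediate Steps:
V(E, M) = 37 + E
K(r, o) = -91 (K(r, o) = -1*90 - 1 = -90 - 1 = -91)
(V(-114, 15) + K(4, -100)) + 5169 = ((37 - 114) - 91) + 5169 = (-77 - 91) + 5169 = -168 + 5169 = 5001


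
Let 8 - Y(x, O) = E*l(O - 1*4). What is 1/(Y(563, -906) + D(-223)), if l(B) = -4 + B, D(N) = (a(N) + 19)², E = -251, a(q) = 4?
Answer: -1/228877 ≈ -4.3692e-6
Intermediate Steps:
D(N) = 529 (D(N) = (4 + 19)² = 23² = 529)
Y(x, O) = -2000 + 251*O (Y(x, O) = 8 - (-251)*(-4 + (O - 1*4)) = 8 - (-251)*(-4 + (O - 4)) = 8 - (-251)*(-4 + (-4 + O)) = 8 - (-251)*(-8 + O) = 8 - (2008 - 251*O) = 8 + (-2008 + 251*O) = -2000 + 251*O)
1/(Y(563, -906) + D(-223)) = 1/((-2000 + 251*(-906)) + 529) = 1/((-2000 - 227406) + 529) = 1/(-229406 + 529) = 1/(-228877) = -1/228877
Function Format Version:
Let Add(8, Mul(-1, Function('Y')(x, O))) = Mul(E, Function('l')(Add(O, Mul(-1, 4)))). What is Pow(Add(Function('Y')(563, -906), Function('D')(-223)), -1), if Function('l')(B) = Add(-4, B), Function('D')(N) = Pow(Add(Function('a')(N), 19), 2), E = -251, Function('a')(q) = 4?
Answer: Rational(-1, 228877) ≈ -4.3692e-6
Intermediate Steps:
Function('D')(N) = 529 (Function('D')(N) = Pow(Add(4, 19), 2) = Pow(23, 2) = 529)
Function('Y')(x, O) = Add(-2000, Mul(251, O)) (Function('Y')(x, O) = Add(8, Mul(-1, Mul(-251, Add(-4, Add(O, Mul(-1, 4)))))) = Add(8, Mul(-1, Mul(-251, Add(-4, Add(O, -4))))) = Add(8, Mul(-1, Mul(-251, Add(-4, Add(-4, O))))) = Add(8, Mul(-1, Mul(-251, Add(-8, O)))) = Add(8, Mul(-1, Add(2008, Mul(-251, O)))) = Add(8, Add(-2008, Mul(251, O))) = Add(-2000, Mul(251, O)))
Pow(Add(Function('Y')(563, -906), Function('D')(-223)), -1) = Pow(Add(Add(-2000, Mul(251, -906)), 529), -1) = Pow(Add(Add(-2000, -227406), 529), -1) = Pow(Add(-229406, 529), -1) = Pow(-228877, -1) = Rational(-1, 228877)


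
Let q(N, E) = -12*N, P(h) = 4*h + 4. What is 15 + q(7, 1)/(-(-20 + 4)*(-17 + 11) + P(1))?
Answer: 351/22 ≈ 15.955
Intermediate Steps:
P(h) = 4 + 4*h
15 + q(7, 1)/(-(-20 + 4)*(-17 + 11) + P(1)) = 15 + (-12*7)/(-(-20 + 4)*(-17 + 11) + (4 + 4*1)) = 15 - 84/(-(-16)*(-6) + (4 + 4)) = 15 - 84/(-1*96 + 8) = 15 - 84/(-96 + 8) = 15 - 84/(-88) = 15 - 1/88*(-84) = 15 + 21/22 = 351/22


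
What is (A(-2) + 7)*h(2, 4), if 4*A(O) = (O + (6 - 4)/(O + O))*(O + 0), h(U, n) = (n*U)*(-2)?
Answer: -132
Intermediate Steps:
h(U, n) = -2*U*n (h(U, n) = (U*n)*(-2) = -2*U*n)
A(O) = O*(O + 1/O)/4 (A(O) = ((O + (6 - 4)/(O + O))*(O + 0))/4 = ((O + 2/((2*O)))*O)/4 = ((O + 2*(1/(2*O)))*O)/4 = ((O + 1/O)*O)/4 = (O*(O + 1/O))/4 = O*(O + 1/O)/4)
(A(-2) + 7)*h(2, 4) = ((¼ + (¼)*(-2)²) + 7)*(-2*2*4) = ((¼ + (¼)*4) + 7)*(-16) = ((¼ + 1) + 7)*(-16) = (5/4 + 7)*(-16) = (33/4)*(-16) = -132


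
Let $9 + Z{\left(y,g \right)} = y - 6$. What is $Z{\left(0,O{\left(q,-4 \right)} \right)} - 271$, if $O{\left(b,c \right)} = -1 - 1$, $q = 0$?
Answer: $-286$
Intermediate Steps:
$O{\left(b,c \right)} = -2$ ($O{\left(b,c \right)} = -1 - 1 = -2$)
$Z{\left(y,g \right)} = -15 + y$ ($Z{\left(y,g \right)} = -9 + \left(y - 6\right) = -9 + \left(-6 + y\right) = -15 + y$)
$Z{\left(0,O{\left(q,-4 \right)} \right)} - 271 = \left(-15 + 0\right) - 271 = -15 - 271 = -286$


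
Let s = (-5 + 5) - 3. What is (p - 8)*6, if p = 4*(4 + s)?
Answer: -24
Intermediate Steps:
s = -3 (s = 0 - 3 = -3)
p = 4 (p = 4*(4 - 3) = 4*1 = 4)
(p - 8)*6 = (4 - 8)*6 = -4*6 = -24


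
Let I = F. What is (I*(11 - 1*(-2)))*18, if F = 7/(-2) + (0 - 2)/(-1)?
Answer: -351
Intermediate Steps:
F = -3/2 (F = 7*(-½) - 2*(-1) = -7/2 + 2 = -3/2 ≈ -1.5000)
I = -3/2 ≈ -1.5000
(I*(11 - 1*(-2)))*18 = -3*(11 - 1*(-2))/2*18 = -3*(11 + 2)/2*18 = -3/2*13*18 = -39/2*18 = -351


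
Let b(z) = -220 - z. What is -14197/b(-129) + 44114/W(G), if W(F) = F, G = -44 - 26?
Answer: -215756/455 ≈ -474.19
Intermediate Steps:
G = -70
-14197/b(-129) + 44114/W(G) = -14197/(-220 - 1*(-129)) + 44114/(-70) = -14197/(-220 + 129) + 44114*(-1/70) = -14197/(-91) - 3151/5 = -14197*(-1/91) - 3151/5 = 14197/91 - 3151/5 = -215756/455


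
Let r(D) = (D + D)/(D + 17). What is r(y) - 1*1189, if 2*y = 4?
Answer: -22587/19 ≈ -1188.8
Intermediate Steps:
y = 2 (y = (½)*4 = 2)
r(D) = 2*D/(17 + D) (r(D) = (2*D)/(17 + D) = 2*D/(17 + D))
r(y) - 1*1189 = 2*2/(17 + 2) - 1*1189 = 2*2/19 - 1189 = 2*2*(1/19) - 1189 = 4/19 - 1189 = -22587/19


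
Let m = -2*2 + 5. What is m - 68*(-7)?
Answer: 477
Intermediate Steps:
m = 1 (m = -2*2 + 5 = -4 + 5 = 1)
m - 68*(-7) = 1 - 68*(-7) = 1 + 476 = 477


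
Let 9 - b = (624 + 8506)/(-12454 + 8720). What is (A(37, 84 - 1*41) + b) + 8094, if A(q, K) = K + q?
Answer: 15282226/1867 ≈ 8185.4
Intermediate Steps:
b = 21368/1867 (b = 9 - (624 + 8506)/(-12454 + 8720) = 9 - 9130/(-3734) = 9 - 9130*(-1)/3734 = 9 - 1*(-4565/1867) = 9 + 4565/1867 = 21368/1867 ≈ 11.445)
(A(37, 84 - 1*41) + b) + 8094 = (((84 - 1*41) + 37) + 21368/1867) + 8094 = (((84 - 41) + 37) + 21368/1867) + 8094 = ((43 + 37) + 21368/1867) + 8094 = (80 + 21368/1867) + 8094 = 170728/1867 + 8094 = 15282226/1867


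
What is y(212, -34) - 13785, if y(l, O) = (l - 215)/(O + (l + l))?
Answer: -1792051/130 ≈ -13785.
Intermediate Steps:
y(l, O) = (-215 + l)/(O + 2*l)
y(212, -34) - 13785 = (-215 + 212)/(-34 + 2*212) - 13785 = -3/(-34 + 424) - 13785 = -3/390 - 13785 = (1/390)*(-3) - 13785 = -1/130 - 13785 = -1792051/130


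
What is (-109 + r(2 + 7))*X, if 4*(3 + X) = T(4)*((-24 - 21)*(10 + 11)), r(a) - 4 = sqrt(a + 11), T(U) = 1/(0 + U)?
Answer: 104265/16 - 993*sqrt(5)/8 ≈ 6239.0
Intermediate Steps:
T(U) = 1/U
r(a) = 4 + sqrt(11 + a) (r(a) = 4 + sqrt(a + 11) = 4 + sqrt(11 + a))
X = -993/16 (X = -3 + (((-24 - 21)*(10 + 11))/4)/4 = -3 + ((-45*21)/4)/4 = -3 + ((1/4)*(-945))/4 = -3 + (1/4)*(-945/4) = -3 - 945/16 = -993/16 ≈ -62.063)
(-109 + r(2 + 7))*X = (-109 + (4 + sqrt(11 + (2 + 7))))*(-993/16) = (-109 + (4 + sqrt(11 + 9)))*(-993/16) = (-109 + (4 + sqrt(20)))*(-993/16) = (-109 + (4 + 2*sqrt(5)))*(-993/16) = (-105 + 2*sqrt(5))*(-993/16) = 104265/16 - 993*sqrt(5)/8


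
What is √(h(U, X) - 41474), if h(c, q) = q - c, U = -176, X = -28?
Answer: I*√41326 ≈ 203.29*I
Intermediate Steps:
√(h(U, X) - 41474) = √((-28 - 1*(-176)) - 41474) = √((-28 + 176) - 41474) = √(148 - 41474) = √(-41326) = I*√41326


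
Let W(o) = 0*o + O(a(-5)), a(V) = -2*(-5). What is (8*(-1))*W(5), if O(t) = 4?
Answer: -32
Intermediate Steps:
a(V) = 10
W(o) = 4 (W(o) = 0*o + 4 = 0 + 4 = 4)
(8*(-1))*W(5) = (8*(-1))*4 = -8*4 = -32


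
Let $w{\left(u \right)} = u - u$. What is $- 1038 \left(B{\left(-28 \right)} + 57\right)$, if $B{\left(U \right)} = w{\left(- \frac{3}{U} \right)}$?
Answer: $-59166$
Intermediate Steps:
$w{\left(u \right)} = 0$
$B{\left(U \right)} = 0$
$- 1038 \left(B{\left(-28 \right)} + 57\right) = - 1038 \left(0 + 57\right) = \left(-1038\right) 57 = -59166$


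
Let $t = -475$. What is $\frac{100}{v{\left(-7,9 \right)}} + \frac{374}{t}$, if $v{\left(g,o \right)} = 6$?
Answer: $\frac{22628}{1425} \approx 15.879$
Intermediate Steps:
$\frac{100}{v{\left(-7,9 \right)}} + \frac{374}{t} = \frac{100}{6} + \frac{374}{-475} = 100 \cdot \frac{1}{6} + 374 \left(- \frac{1}{475}\right) = \frac{50}{3} - \frac{374}{475} = \frac{22628}{1425}$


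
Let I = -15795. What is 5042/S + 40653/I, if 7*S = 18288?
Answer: -1148107/1783080 ≈ -0.64389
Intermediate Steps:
S = 18288/7 (S = (1/7)*18288 = 18288/7 ≈ 2612.6)
5042/S + 40653/I = 5042/(18288/7) + 40653/(-15795) = 5042*(7/18288) + 40653*(-1/15795) = 17647/9144 - 4517/1755 = -1148107/1783080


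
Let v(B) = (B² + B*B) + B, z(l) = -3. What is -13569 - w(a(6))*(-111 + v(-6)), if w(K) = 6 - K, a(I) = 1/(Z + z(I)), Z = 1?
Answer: -26553/2 ≈ -13277.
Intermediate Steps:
v(B) = B + 2*B² (v(B) = (B² + B²) + B = 2*B² + B = B + 2*B²)
a(I) = -½ (a(I) = 1/(1 - 3) = 1/(-2) = -½)
-13569 - w(a(6))*(-111 + v(-6)) = -13569 - (6 - 1*(-½))*(-111 - 6*(1 + 2*(-6))) = -13569 - (6 + ½)*(-111 - 6*(1 - 12)) = -13569 - 13*(-111 - 6*(-11))/2 = -13569 - 13*(-111 + 66)/2 = -13569 - 13*(-45)/2 = -13569 - 1*(-585/2) = -13569 + 585/2 = -26553/2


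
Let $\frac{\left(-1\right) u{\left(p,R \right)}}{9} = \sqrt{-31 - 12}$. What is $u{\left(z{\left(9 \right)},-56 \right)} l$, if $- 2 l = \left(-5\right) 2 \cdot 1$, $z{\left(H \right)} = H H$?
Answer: $- 45 i \sqrt{43} \approx - 295.08 i$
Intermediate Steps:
$z{\left(H \right)} = H^{2}$
$u{\left(p,R \right)} = - 9 i \sqrt{43}$ ($u{\left(p,R \right)} = - 9 \sqrt{-31 - 12} = - 9 \sqrt{-43} = - 9 i \sqrt{43}$)
$l = 5$ ($l = - \frac{\left(-5\right) 2 \cdot 1}{2} = - \frac{\left(-10\right) 1}{2} = \left(- \frac{1}{2}\right) \left(-10\right) = 5$)
$u{\left(z{\left(9 \right)},-56 \right)} l = - 9 i \sqrt{43} \cdot 5 = - 45 i \sqrt{43}$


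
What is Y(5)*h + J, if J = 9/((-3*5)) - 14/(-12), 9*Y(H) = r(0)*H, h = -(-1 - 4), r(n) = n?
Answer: 17/30 ≈ 0.56667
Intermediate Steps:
h = 5 (h = -1*(-5) = 5)
Y(H) = 0 (Y(H) = (0*H)/9 = (⅑)*0 = 0)
J = 17/30 (J = 9/(-15) - 14*(-1/12) = 9*(-1/15) + 7/6 = -⅗ + 7/6 = 17/30 ≈ 0.56667)
Y(5)*h + J = 0*5 + 17/30 = 0 + 17/30 = 17/30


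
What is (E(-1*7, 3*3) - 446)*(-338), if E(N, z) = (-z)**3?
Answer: 397150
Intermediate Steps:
E(N, z) = -z**3
(E(-1*7, 3*3) - 446)*(-338) = (-(3*3)**3 - 446)*(-338) = (-1*9**3 - 446)*(-338) = (-1*729 - 446)*(-338) = (-729 - 446)*(-338) = -1175*(-338) = 397150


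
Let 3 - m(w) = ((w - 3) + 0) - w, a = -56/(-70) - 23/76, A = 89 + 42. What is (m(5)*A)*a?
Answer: 74277/190 ≈ 390.93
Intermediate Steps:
A = 131
a = 189/380 (a = -56*(-1/70) - 23*1/76 = ⅘ - 23/76 = 189/380 ≈ 0.49737)
m(w) = 6 (m(w) = 3 - (((w - 3) + 0) - w) = 3 - (((-3 + w) + 0) - w) = 3 - ((-3 + w) - w) = 3 - 1*(-3) = 3 + 3 = 6)
(m(5)*A)*a = (6*131)*(189/380) = 786*(189/380) = 74277/190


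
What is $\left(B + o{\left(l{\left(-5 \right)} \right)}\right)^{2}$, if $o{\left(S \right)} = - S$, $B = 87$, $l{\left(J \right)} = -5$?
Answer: $8464$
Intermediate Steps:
$\left(B + o{\left(l{\left(-5 \right)} \right)}\right)^{2} = \left(87 - -5\right)^{2} = \left(87 + 5\right)^{2} = 92^{2} = 8464$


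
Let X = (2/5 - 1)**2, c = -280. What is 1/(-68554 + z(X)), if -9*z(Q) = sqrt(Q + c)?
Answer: -138821850/9516793111891 + 45*I*sqrt(6991)/9516793111891 ≈ -1.4587e-5 + 3.9536e-10*I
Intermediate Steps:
X = 9/25 (X = (2*(1/5) - 1)**2 = (2/5 - 1)**2 = (-3/5)**2 = 9/25 ≈ 0.36000)
z(Q) = -sqrt(-280 + Q)/9 (z(Q) = -sqrt(Q - 280)/9 = -sqrt(-280 + Q)/9)
1/(-68554 + z(X)) = 1/(-68554 - sqrt(-280 + 9/25)/9) = 1/(-68554 - I*sqrt(6991)/45)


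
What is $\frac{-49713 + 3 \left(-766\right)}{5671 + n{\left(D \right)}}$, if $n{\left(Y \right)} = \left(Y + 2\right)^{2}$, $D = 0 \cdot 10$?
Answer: $- \frac{52011}{5675} \approx -9.1649$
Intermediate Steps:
$D = 0$
$n{\left(Y \right)} = \left(2 + Y\right)^{2}$
$\frac{-49713 + 3 \left(-766\right)}{5671 + n{\left(D \right)}} = \frac{-49713 + 3 \left(-766\right)}{5671 + \left(2 + 0\right)^{2}} = \frac{-49713 - 2298}{5671 + 2^{2}} = - \frac{52011}{5671 + 4} = - \frac{52011}{5675}$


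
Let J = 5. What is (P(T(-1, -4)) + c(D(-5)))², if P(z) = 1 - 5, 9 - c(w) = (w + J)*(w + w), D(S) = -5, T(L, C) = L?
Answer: 25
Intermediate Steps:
c(w) = 9 - 2*w*(5 + w) (c(w) = 9 - (w + 5)*(w + w) = 9 - (5 + w)*2*w = 9 - 2*w*(5 + w))
P(z) = -4
(P(T(-1, -4)) + c(D(-5)))² = (-4 + (9 - 10*(-5) - 2*(-5)²))² = (-4 + (9 + 50 - 2*25))² = (-4 + (9 + 50 - 50))² = (-4 + 9)² = 5² = 25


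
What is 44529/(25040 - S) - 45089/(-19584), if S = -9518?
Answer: 1215120799/338391936 ≈ 3.5909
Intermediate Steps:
44529/(25040 - S) - 45089/(-19584) = 44529/(25040 - 1*(-9518)) - 45089/(-19584) = 44529/(25040 + 9518) - 45089*(-1/19584) = 44529/34558 + 45089/19584 = 1215120799/338391936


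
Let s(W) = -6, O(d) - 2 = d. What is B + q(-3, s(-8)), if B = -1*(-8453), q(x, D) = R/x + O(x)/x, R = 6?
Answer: 25354/3 ≈ 8451.3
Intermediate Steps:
O(d) = 2 + d
q(x, D) = 6/x + (2 + x)/x
B = 8453
B + q(-3, s(-8)) = 8453 + (8 - 3)/(-3) = 8453 - ⅓*5 = 8453 - 5/3 = 25354/3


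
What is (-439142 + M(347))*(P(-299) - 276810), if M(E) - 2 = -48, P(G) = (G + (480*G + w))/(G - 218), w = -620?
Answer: 62789096979228/517 ≈ 1.2145e+11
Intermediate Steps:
P(G) = (-620 + 481*G)/(-218 + G) (P(G) = (G + (480*G - 620))/(G - 218) = (G + (-620 + 480*G))/(-218 + G) = (-620 + 481*G)/(-218 + G))
M(E) = -46 (M(E) = 2 - 48 = -46)
(-439142 + M(347))*(P(-299) - 276810) = (-439142 - 46)*((-620 + 481*(-299))/(-218 - 299) - 276810) = -439188*((-620 - 143819)/(-517) - 276810) = -439188*(-1/517*(-144439) - 276810) = -439188*(144439/517 - 276810) = -439188*(-142966331/517) = 62789096979228/517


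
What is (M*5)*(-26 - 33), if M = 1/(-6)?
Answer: 295/6 ≈ 49.167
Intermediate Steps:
M = -⅙ (M = 1*(-⅙) = -⅙ ≈ -0.16667)
(M*5)*(-26 - 33) = (-⅙*5)*(-26 - 33) = -⅚*(-59) = 295/6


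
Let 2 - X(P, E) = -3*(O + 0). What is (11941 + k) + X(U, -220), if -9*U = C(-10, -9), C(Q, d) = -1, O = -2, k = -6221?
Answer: 5716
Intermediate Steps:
U = 1/9 (U = -1/9*(-1) = 1/9 ≈ 0.11111)
X(P, E) = -4 (X(P, E) = 2 - (-3)*(-2 + 0) = 2 - (-3)*(-2) = 2 - 1*6 = 2 - 6 = -4)
(11941 + k) + X(U, -220) = (11941 - 6221) - 4 = 5720 - 4 = 5716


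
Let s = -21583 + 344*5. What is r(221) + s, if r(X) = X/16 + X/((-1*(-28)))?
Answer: -2222225/112 ≈ -19841.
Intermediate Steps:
r(X) = 11*X/112 (r(X) = X*(1/16) + X/28 = X/16 + X*(1/28) = X/16 + X/28 = 11*X/112)
s = -19863 (s = -21583 + 1720 = -19863)
r(221) + s = (11/112)*221 - 19863 = 2431/112 - 19863 = -2222225/112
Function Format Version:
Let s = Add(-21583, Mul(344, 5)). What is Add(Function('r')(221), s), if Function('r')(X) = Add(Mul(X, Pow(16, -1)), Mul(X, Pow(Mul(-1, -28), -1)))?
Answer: Rational(-2222225, 112) ≈ -19841.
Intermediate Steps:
Function('r')(X) = Mul(Rational(11, 112), X) (Function('r')(X) = Add(Mul(X, Rational(1, 16)), Mul(X, Pow(28, -1))) = Add(Mul(Rational(1, 16), X), Mul(X, Rational(1, 28))) = Add(Mul(Rational(1, 16), X), Mul(Rational(1, 28), X)) = Mul(Rational(11, 112), X))
s = -19863 (s = Add(-21583, 1720) = -19863)
Add(Function('r')(221), s) = Add(Mul(Rational(11, 112), 221), -19863) = Add(Rational(2431, 112), -19863) = Rational(-2222225, 112)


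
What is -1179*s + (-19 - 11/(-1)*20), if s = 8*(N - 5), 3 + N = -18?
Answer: 245433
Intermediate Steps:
N = -21 (N = -3 - 18 = -21)
s = -208 (s = 8*(-21 - 5) = 8*(-26) = -208)
-1179*s + (-19 - 11/(-1)*20) = -1179*(-208) + (-19 - 11/(-1)*20) = 245232 + (-19 - 11*(-1)*20) = 245232 + (-19 + 11*20) = 245232 + (-19 + 220) = 245232 + 201 = 245433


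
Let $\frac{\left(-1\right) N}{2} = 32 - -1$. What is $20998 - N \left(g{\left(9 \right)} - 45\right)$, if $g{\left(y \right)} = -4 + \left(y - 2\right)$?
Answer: $18226$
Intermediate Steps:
$g{\left(y \right)} = -6 + y$ ($g{\left(y \right)} = -4 + \left(y - 2\right) = -4 + \left(-2 + y\right) = -6 + y$)
$N = -66$ ($N = - 2 \left(32 - -1\right) = - 2 \left(32 + 1\right) = \left(-2\right) 33 = -66$)
$20998 - N \left(g{\left(9 \right)} - 45\right) = 20998 - - 66 \left(\left(-6 + 9\right) - 45\right) = 20998 - - 66 \left(3 - 45\right) = 20998 - \left(-66\right) \left(-42\right) = 20998 - 2772 = 18226$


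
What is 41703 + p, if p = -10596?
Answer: 31107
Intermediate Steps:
41703 + p = 41703 - 10596 = 31107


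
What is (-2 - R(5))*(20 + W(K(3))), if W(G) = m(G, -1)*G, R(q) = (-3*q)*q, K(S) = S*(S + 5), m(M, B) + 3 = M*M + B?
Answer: 1003604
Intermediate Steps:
m(M, B) = -3 + B + M² (m(M, B) = -3 + (M*M + B) = -3 + (M² + B) = -3 + (B + M²) = -3 + B + M²)
K(S) = S*(5 + S)
R(q) = -3*q²
W(G) = G*(-4 + G²) (W(G) = (-3 - 1 + G²)*G = (-4 + G²)*G = G*(-4 + G²))
(-2 - R(5))*(20 + W(K(3))) = (-2 - (-3)*5²)*(20 + (3*(5 + 3))*(-4 + (3*(5 + 3))²)) = (-2 - (-3)*25)*(20 + (3*8)*(-4 + (3*8)²)) = (-2 - 1*(-75))*(20 + 24*(-4 + 24²)) = (-2 + 75)*(20 + 24*(-4 + 576)) = 73*(20 + 24*572) = 73*(20 + 13728) = 73*13748 = 1003604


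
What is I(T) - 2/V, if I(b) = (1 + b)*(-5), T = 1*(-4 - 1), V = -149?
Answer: 2982/149 ≈ 20.013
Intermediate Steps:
T = -5 (T = 1*(-5) = -5)
I(b) = -5 - 5*b
I(T) - 2/V = (-5 - 5*(-5)) - 2/(-149) = (-5 + 25) - 2*(-1/149) = 20 + 2/149 = 2982/149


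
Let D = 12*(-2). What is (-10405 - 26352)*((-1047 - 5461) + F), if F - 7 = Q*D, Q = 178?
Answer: 395983161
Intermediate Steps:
D = -24
F = -4265 (F = 7 + 178*(-24) = 7 - 4272 = -4265)
(-10405 - 26352)*((-1047 - 5461) + F) = (-10405 - 26352)*((-1047 - 5461) - 4265) = -36757*(-6508 - 4265) = -36757*(-10773) = 395983161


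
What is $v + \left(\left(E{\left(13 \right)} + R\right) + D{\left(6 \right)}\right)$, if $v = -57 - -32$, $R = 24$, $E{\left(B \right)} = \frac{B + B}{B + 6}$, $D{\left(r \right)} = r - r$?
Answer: $\frac{7}{19} \approx 0.36842$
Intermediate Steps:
$D{\left(r \right)} = 0$
$E{\left(B \right)} = \frac{2 B}{6 + B}$
$v = -25$ ($v = -57 + 32 = -25$)
$v + \left(\left(E{\left(13 \right)} + R\right) + D{\left(6 \right)}\right) = -25 + \left(\left(2 \cdot 13 \frac{1}{6 + 13} + 24\right) + 0\right) = -25 + \left(\left(2 \cdot 13 \cdot \frac{1}{19} + 24\right) + 0\right) = -25 + \left(\left(\frac{26}{19} + 24\right) + 0\right) = -25 + \left(\frac{482}{19} + 0\right) = -25 + \frac{482}{19} = \frac{7}{19}$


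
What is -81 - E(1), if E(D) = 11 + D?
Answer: -93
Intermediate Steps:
-81 - E(1) = -81 - (11 + 1) = -81 - 1*12 = -81 - 12 = -93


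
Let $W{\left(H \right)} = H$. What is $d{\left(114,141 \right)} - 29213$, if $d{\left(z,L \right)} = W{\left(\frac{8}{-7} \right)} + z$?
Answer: $- \frac{203701}{7} \approx -29100.0$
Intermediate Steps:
$d{\left(z,L \right)} = - \frac{8}{7} + z$ ($d{\left(z,L \right)} = \frac{8}{-7} + z = 8 \left(- \frac{1}{7}\right) + z = - \frac{8}{7} + z$)
$d{\left(114,141 \right)} - 29213 = \left(- \frac{8}{7} + 114\right) - 29213 = \frac{790}{7} - 29213 = - \frac{203701}{7}$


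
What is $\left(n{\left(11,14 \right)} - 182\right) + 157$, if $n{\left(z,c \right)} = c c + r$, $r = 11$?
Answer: $182$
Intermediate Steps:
$n{\left(z,c \right)} = 11 + c^{2}$ ($n{\left(z,c \right)} = c c + 11 = c^{2} + 11 = 11 + c^{2}$)
$\left(n{\left(11,14 \right)} - 182\right) + 157 = \left(\left(11 + 14^{2}\right) - 182\right) + 157 = \left(\left(11 + 196\right) - 182\right) + 157 = \left(207 - 182\right) + 157 = 25 + 157 = 182$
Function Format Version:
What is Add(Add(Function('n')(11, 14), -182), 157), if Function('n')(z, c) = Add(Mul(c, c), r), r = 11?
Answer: 182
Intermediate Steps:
Function('n')(z, c) = Add(11, Pow(c, 2)) (Function('n')(z, c) = Add(Mul(c, c), 11) = Add(Pow(c, 2), 11) = Add(11, Pow(c, 2)))
Add(Add(Function('n')(11, 14), -182), 157) = Add(Add(Add(11, Pow(14, 2)), -182), 157) = Add(Add(Add(11, 196), -182), 157) = Add(Add(207, -182), 157) = Add(25, 157) = 182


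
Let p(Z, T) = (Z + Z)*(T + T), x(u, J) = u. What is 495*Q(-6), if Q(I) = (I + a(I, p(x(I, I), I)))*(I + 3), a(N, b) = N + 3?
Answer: 13365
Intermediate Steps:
p(Z, T) = 4*T*Z (p(Z, T) = (2*Z)*(2*T) = 4*T*Z)
a(N, b) = 3 + N
Q(I) = (3 + I)*(3 + 2*I) (Q(I) = (I + (3 + I))*(I + 3) = (3 + 2*I)*(3 + I) = (3 + I)*(3 + 2*I))
495*Q(-6) = 495*(9 + 2*(-6)**2 + 9*(-6)) = 495*(9 + 2*36 - 54) = 495*(9 + 72 - 54) = 495*27 = 13365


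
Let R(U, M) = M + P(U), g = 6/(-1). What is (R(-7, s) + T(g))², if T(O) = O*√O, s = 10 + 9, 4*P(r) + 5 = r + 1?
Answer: 769/16 - 195*I*√6 ≈ 48.063 - 477.65*I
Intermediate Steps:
P(r) = -1 + r/4 (P(r) = -5/4 + (r + 1)/4 = -5/4 + (1 + r)/4 = -5/4 + (¼ + r/4) = -1 + r/4)
g = -6 (g = 6*(-1) = -6)
s = 19
R(U, M) = -1 + M + U/4 (R(U, M) = M + (-1 + U/4) = -1 + M + U/4)
T(O) = O^(3/2)
(R(-7, s) + T(g))² = ((-1 + 19 + (¼)*(-7)) + (-6)^(3/2))² = ((-1 + 19 - 7/4) - 6*I*√6)² = (65/4 - 6*I*√6)²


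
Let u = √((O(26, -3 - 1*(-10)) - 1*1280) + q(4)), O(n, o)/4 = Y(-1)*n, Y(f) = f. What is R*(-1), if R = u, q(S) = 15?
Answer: -37*I ≈ -37.0*I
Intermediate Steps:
O(n, o) = -4*n (O(n, o) = 4*(-n) = -4*n)
u = 37*I (u = √((-4*26 - 1*1280) + 15) = √((-104 - 1280) + 15) = √(-1384 + 15) = √(-1369) = 37*I ≈ 37.0*I)
R = 37*I ≈ 37.0*I
R*(-1) = (37*I)*(-1) = -37*I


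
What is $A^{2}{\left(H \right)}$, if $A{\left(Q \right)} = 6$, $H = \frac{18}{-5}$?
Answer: $36$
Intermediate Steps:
$H = - \frac{18}{5}$ ($H = 18 \left(- \frac{1}{5}\right) = - \frac{18}{5} \approx -3.6$)
$A^{2}{\left(H \right)} = 6^{2} = 36$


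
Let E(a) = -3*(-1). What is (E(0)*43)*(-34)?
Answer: -4386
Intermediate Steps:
E(a) = 3
(E(0)*43)*(-34) = (3*43)*(-34) = 129*(-34) = -4386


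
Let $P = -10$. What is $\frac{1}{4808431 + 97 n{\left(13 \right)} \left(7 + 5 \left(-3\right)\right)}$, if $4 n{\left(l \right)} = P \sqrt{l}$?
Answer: $\frac{4808431}{23120959754961} - \frac{1940 \sqrt{13}}{23120959754961} \approx 2.0767 \cdot 10^{-7}$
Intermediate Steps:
$n{\left(l \right)} = - \frac{5 \sqrt{l}}{2}$ ($n{\left(l \right)} = \frac{\left(-10\right) \sqrt{l}}{4} = - \frac{5 \sqrt{l}}{2}$)
$\frac{1}{4808431 + 97 n{\left(13 \right)} \left(7 + 5 \left(-3\right)\right)} = \frac{1}{4808431 + 97 \left(- \frac{5 \sqrt{13}}{2}\right) \left(7 + 5 \left(-3\right)\right)} = \frac{1}{4808431 + - \frac{485 \sqrt{13}}{2} \left(7 - 15\right)} = \frac{1}{4808431 + - \frac{485 \sqrt{13}}{2} \left(-8\right)} = \frac{1}{4808431 + 1940 \sqrt{13}}$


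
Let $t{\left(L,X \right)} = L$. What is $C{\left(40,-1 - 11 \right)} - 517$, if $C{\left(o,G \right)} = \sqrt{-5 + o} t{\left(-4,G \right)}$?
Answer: $-517 - 4 \sqrt{35} \approx -540.66$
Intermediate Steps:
$C{\left(o,G \right)} = - 4 \sqrt{-5 + o}$ ($C{\left(o,G \right)} = \sqrt{-5 + o} \left(-4\right) = - 4 \sqrt{-5 + o}$)
$C{\left(40,-1 - 11 \right)} - 517 = - 4 \sqrt{-5 + 40} - 517 = - 4 \sqrt{35} - 517 = -517 - 4 \sqrt{35}$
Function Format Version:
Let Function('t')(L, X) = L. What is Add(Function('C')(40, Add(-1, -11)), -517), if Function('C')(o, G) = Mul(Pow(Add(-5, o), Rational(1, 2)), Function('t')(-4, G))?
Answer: Add(-517, Mul(-4, Pow(35, Rational(1, 2)))) ≈ -540.66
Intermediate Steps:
Function('C')(o, G) = Mul(-4, Pow(Add(-5, o), Rational(1, 2))) (Function('C')(o, G) = Mul(Pow(Add(-5, o), Rational(1, 2)), -4) = Mul(-4, Pow(Add(-5, o), Rational(1, 2))))
Add(Function('C')(40, Add(-1, -11)), -517) = Add(Mul(-4, Pow(Add(-5, 40), Rational(1, 2))), -517) = Add(Mul(-4, Pow(35, Rational(1, 2))), -517) = Add(-517, Mul(-4, Pow(35, Rational(1, 2))))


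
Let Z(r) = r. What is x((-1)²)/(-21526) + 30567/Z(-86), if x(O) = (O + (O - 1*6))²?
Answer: -328993309/925618 ≈ -355.43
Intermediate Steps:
x(O) = (-6 + 2*O)² (x(O) = (O + (O - 6))² = (O + (-6 + O))² = (-6 + 2*O)²)
x((-1)²)/(-21526) + 30567/Z(-86) = (4*(-3 + (-1)²)²)/(-21526) + 30567/(-86) = (4*(-3 + 1)²)*(-1/21526) + 30567*(-1/86) = (4*(-2)²)*(-1/21526) - 30567/86 = (4*4)*(-1/21526) - 30567/86 = 16*(-1/21526) - 30567/86 = -8/10763 - 30567/86 = -328993309/925618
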